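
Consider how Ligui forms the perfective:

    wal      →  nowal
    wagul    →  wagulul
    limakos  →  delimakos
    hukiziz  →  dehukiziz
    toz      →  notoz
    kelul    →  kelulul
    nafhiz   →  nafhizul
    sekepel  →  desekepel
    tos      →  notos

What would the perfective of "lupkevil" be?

"lupkevil" has 3 vowels. The stems with 3 vowels (limakos → delimakos, sekepel → desekepel, hukiziz → dehukiziz) add the prefix de-.
The other patterns: stems with 1 vowel add the prefix no-; stems with 2 vowels add -ul.
So lupkevil → delupkevil.

delupkevil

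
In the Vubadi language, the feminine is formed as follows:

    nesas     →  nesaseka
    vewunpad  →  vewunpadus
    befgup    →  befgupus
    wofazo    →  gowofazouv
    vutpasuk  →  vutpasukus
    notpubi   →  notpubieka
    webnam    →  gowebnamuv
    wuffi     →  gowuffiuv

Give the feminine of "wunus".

notpubi and wuffi both end in -i yet inflect differently (notpubieka, gowuffiuv), so the final letter is not what conditions the rule; the first letter is.
"wunus" begins with w-. The stems beginning with w- (wuffi → gowuffiuv, wofazo → gowofazouv, webnam → gowebnamuv) add go- … -uv around the stem.
The other patterns: stems beginning with n- add -eka; stems beginning with b- or v- add -us.
So wunus → gowunusuv.

gowunusuv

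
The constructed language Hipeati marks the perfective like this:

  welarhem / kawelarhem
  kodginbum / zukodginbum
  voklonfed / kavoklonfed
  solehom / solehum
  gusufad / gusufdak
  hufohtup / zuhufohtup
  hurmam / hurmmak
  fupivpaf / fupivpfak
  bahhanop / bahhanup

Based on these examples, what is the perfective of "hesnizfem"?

kahesnizfem

welarhem and kodginbum both end in -m yet inflect differently (kawelarhem, zukodginbum), so the final letter is not what conditions the rule; the last vowel is.
"hesnizfem" has last vowel 'e'. The stems whose last vowel is 'e' (voklonfed → kavoklonfed, welarhem → kawelarhem) add the prefix ka-.
So hesnizfem → kahesnizfem.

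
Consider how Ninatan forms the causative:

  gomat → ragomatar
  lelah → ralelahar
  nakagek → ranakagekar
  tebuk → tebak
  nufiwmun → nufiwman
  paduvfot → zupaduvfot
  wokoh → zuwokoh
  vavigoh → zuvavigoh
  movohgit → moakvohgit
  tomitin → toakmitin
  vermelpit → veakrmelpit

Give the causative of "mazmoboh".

nakagek and tebuk both end in -k yet inflect differently (ranakagekar, tebak), so the final letter is not what conditions the rule; the last vowel is.
"mazmoboh" has last vowel 'o'. The stems whose last vowel is 'o' (paduvfot → zupaduvfot, wokoh → zuwokoh, vavigoh → zuvavigoh) add the prefix zu-.
The other patterns: stems whose last vowel is 'a' or 'e' add ra- … -ar around the stem; stems whose last vowel is 'u' change the last vowel to 'a'; stems whose last vowel is 'i' insert -ak- after the first vowel.
So mazmoboh → zumazmoboh.

zumazmoboh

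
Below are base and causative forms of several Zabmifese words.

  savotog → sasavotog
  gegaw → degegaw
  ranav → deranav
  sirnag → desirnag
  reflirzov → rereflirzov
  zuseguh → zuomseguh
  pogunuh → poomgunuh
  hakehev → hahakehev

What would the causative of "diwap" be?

sirnag and savotog both end in -g yet inflect differently (desirnag, sasavotog), so the final letter is not what conditions the rule; the last vowel is.
"diwap" has last vowel 'a'. The stems whose last vowel is 'a' (gegaw → degegaw, ranav → deranav, sirnag → desirnag) add the prefix de-.
So diwap → dediwap.

dediwap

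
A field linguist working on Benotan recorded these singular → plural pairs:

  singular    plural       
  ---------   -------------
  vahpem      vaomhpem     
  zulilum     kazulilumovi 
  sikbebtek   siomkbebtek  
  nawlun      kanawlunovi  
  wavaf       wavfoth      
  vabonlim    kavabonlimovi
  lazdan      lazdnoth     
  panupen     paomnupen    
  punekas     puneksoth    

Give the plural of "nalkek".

lazdan and panupen both end in -n yet inflect differently (lazdnoth, paomnupen), so the final letter is not what conditions the rule; the last vowel is.
"nalkek" has last vowel 'e'. The stems whose last vowel is 'e' (panupen → paomnupen, sikbebtek → siomkbebtek, vahpem → vaomhpem) insert -om- after the first vowel.
The other patterns: stems whose last vowel is 'a' delete the last vowel and add -oth; stems whose last vowel is 'i' or 'u' add ka- … -ovi around the stem.
So nalkek → naomlkek.

naomlkek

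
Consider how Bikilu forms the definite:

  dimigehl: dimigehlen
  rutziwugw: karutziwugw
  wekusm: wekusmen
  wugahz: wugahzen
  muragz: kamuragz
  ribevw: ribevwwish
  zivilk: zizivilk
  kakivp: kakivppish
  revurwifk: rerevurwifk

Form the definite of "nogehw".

nogehwen

wugahz and muragz both end in -z yet inflect differently (wugahzen, kamuragz), so the final letter is not what conditions the rule; the second-to-last letter is.
"nogehw" has second-to-last letter 'h'. The stems whose second-to-last letter is 'h' (dimigehl → dimigehlen, wugahz → wugahzen) add -en.
The other patterns: stems whose second-to-last letter is 'g' add the prefix ka-; stems whose second-to-last letter is 'v' double the final consonant and add -ish; stems whose second-to-last letter is 'f' or 'l' repeat the first consonant+vowel as a prefix.
So nogehw → nogehwen.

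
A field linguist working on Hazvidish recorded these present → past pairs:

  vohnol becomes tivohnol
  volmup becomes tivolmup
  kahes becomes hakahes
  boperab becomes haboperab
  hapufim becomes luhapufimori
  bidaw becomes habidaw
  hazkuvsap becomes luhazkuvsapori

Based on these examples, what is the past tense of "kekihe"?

hazkuvsap and volmup both end in -p yet inflect differently (luhazkuvsapori, tivolmup), so the final letter is not what conditions the rule; the first letter is.
"kekihe" begins with k-. The one such stem in the data (kahes → hakahes) adds the prefix ha-, so the same rule applies.
So kekihe → hakekihe.

hakekihe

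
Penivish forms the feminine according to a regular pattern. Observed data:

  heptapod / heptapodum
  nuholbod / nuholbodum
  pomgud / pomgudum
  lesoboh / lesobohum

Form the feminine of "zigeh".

Every pair shown (heptapod → heptapodum, nuholbod → nuholbodum, pomgud → pomgudum, …) follows the same rule: add -um.
So zigeh → zigehum.

zigehum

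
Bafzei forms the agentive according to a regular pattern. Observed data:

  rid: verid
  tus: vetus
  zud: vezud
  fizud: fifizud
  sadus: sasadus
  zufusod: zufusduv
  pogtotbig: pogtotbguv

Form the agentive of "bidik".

bibidik

"bidik" has 2 vowels. The stems with 2 vowels (fizud → fifizud, sadus → sasadus) repeat the first consonant+vowel as a prefix.
The other patterns: stems with 1 vowel add the prefix ve-; stems with 3 vowels delete the last vowel and add -uv.
So bidik → bibidik.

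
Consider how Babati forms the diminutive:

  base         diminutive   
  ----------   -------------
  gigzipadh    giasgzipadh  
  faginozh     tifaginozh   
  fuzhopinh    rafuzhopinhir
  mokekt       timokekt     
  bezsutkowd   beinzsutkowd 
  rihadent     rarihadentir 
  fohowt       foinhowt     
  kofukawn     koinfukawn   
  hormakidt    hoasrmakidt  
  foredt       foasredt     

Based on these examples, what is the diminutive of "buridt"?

"buridt" has second-to-last letter 'd'. The stems whose second-to-last letter is 'd' (gigzipadh → giasgzipadh, foredt → foasredt, hormakidt → hoasrmakidt) insert -as- after the first vowel.
So buridt → buasridt.

buasridt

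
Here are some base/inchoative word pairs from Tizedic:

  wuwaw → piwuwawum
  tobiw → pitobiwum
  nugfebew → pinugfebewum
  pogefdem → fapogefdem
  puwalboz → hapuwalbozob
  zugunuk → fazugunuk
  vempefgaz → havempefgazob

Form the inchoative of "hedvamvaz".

wuwaw and vempefgaz both have last vowel 'a' yet inflect differently (piwuwawum, havempefgazob), so the last vowel is not what conditions the rule; the final letter is.
"hedvamvaz" ends in -z. The stems ending in -z (vempefgaz → havempefgazob, puwalboz → hapuwalbozob) add ha- … -ob around the stem.
So hedvamvaz → hahedvamvazob.

hahedvamvazob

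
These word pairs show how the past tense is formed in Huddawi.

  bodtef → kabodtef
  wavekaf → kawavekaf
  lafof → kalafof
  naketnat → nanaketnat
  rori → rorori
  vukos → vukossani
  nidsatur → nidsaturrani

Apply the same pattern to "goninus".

goninussani

wavekaf and naketnat both have last vowel 'a' yet inflect differently (kawavekaf, nanaketnat), so the last vowel is not what conditions the rule; the final letter is.
"goninus" ends in -s. The one such stem in the data (vukos → vukossani) doubles the final consonant and adds -ani (as does nidsatur), so the same rule applies.
The other patterns: stems ending in -f add the prefix ka-; stems ending in -i or -t repeat the first consonant+vowel as a prefix.
So goninus → goninussani.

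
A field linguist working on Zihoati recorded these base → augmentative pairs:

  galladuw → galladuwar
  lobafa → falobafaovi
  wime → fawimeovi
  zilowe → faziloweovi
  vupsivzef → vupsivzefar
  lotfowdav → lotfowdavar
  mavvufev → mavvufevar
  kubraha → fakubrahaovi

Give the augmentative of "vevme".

favevmeovi

kubraha and lotfowdav both have last vowel 'a' yet inflect differently (fakubrahaovi, lotfowdavar), so the last vowel is not what conditions the rule; whether the stem ends in a vowel or a consonant is.
"vevme" ends in a vowel. The stems ending in a vowel (wime → fawimeovi, kubraha → fakubrahaovi, zilowe → faziloweovi) add fa- … -ovi around the stem.
So vevme → favevmeovi.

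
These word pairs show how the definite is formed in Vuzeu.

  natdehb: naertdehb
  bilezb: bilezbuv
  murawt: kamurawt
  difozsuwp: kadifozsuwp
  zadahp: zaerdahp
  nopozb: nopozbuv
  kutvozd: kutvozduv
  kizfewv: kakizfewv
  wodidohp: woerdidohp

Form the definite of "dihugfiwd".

difozsuwp and wodidohp both end in -p yet inflect differently (kadifozsuwp, woerdidohp), so the final letter is not what conditions the rule; the second-to-last letter is.
"dihugfiwd" has second-to-last letter 'w'. The stems whose second-to-last letter is 'w' (kizfewv → kakizfewv, difozsuwp → kadifozsuwp, murawt → kamurawt) add the prefix ka-.
So dihugfiwd → kadihugfiwd.

kadihugfiwd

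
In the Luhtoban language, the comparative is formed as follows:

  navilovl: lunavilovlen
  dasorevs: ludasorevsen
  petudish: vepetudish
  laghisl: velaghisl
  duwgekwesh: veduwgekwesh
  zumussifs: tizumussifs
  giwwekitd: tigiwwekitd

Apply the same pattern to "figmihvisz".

navilovl and laghisl both end in -l yet inflect differently (lunavilovlen, velaghisl), so the final letter is not what conditions the rule; the second-to-last letter is.
"figmihvisz" has second-to-last letter 's'. The stems whose second-to-last letter is 's' (petudish → vepetudish, laghisl → velaghisl, duwgekwesh → veduwgekwesh) add the prefix ve-.
The other patterns: stems whose second-to-last letter is 'v' add lu- … -en around the stem; stems whose second-to-last letter is 'f' or 't' add the prefix ti-.
So figmihvisz → vefigmihvisz.

vefigmihvisz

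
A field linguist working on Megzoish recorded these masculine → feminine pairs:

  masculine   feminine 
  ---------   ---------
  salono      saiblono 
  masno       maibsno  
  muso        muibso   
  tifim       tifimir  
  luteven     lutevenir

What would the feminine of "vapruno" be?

vaibpruno

salono and luteven both have 3 vowels yet inflect differently (saiblono, lutevenir), so the number of vowels is not what conditions the rule; the final letter is.
"vapruno" ends in -o. The stems ending in -o (muso → muibso, masno → maibsno, salono → saiblono) insert -ib- after the first vowel.
The other pattern: stems ending in -m or -n add -ir.
So vapruno → vaibpruno.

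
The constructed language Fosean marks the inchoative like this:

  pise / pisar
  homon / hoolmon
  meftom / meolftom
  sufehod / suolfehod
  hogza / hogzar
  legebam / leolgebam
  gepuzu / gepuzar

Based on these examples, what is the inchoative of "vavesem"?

hogza and legebam both have last vowel 'a' yet inflect differently (hogzar, leolgebam), so the last vowel is not what conditions the rule; whether the stem ends in a vowel or a consonant is.
"vavesem" ends in a consonant. The stems ending in a consonant (legebam → leolgebam, sufehod → suolfehod, meftom → meolftom) insert -ol- after the first vowel.
The other pattern: stems ending in a vowel drop the final letter and add -ar.
So vavesem → vaolvesem.

vaolvesem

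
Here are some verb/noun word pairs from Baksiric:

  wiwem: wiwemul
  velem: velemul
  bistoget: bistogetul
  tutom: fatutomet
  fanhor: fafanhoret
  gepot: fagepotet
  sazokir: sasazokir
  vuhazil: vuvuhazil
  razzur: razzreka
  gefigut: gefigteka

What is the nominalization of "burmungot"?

faburmungotet

wiwem and tutom both end in -m yet inflect differently (wiwemul, fatutomet), so the final letter is not what conditions the rule; the last vowel is.
"burmungot" has last vowel 'o'. The stems whose last vowel is 'o' (tutom → fatutomet, fanhor → fafanhoret, gepot → fagepotet) add fa- … -et around the stem.
The other patterns: stems whose last vowel is 'e' add -ul; stems whose last vowel is 'i' repeat the first consonant+vowel as a prefix; stems whose last vowel is 'u' delete the last vowel and add -eka.
So burmungot → faburmungotet.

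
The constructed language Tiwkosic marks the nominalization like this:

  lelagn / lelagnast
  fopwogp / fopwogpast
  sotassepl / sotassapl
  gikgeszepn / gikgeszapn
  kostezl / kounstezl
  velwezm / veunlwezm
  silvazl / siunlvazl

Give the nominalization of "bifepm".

lelagn and gikgeszepn both end in -n yet inflect differently (lelagnast, gikgeszapn), so the final letter is not what conditions the rule; the second-to-last letter is.
"bifepm" has second-to-last letter 'p'. The stems whose second-to-last letter is 'p' (sotassepl → sotassapl, gikgeszepn → gikgeszapn) change the last vowel to 'a'.
So bifepm → bifapm.

bifapm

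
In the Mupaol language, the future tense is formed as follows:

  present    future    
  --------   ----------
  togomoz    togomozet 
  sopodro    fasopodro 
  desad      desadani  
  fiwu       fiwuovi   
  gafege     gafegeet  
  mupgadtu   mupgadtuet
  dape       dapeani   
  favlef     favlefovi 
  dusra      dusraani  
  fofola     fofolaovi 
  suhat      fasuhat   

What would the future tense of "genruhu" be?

fofola and dusra both end in -a yet inflect differently (fofolaovi, dusraani), so the final letter is not what conditions the rule; the first letter is.
"genruhu" begins with g-. The one such stem in the data (gafege → gafegeet) adds -et, so the same rule applies.
So genruhu → genruhuet.

genruhuet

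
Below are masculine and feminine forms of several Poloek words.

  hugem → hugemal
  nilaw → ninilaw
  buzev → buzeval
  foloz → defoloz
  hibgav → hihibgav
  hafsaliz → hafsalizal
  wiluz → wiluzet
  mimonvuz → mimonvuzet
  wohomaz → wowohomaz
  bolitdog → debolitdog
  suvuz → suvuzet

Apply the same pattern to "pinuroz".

depinuroz

foloz and suvuz both end in -z yet inflect differently (defoloz, suvuzet), so the final letter is not what conditions the rule; the last vowel is.
"pinuroz" has last vowel 'o'. The stems whose last vowel is 'o' (foloz → defoloz, bolitdog → debolitdog) add the prefix de-.
The other patterns: stems whose last vowel is 'u' add -et; stems whose last vowel is 'e' or 'i' add -al; stems whose last vowel is 'a' repeat the first consonant+vowel as a prefix.
So pinuroz → depinuroz.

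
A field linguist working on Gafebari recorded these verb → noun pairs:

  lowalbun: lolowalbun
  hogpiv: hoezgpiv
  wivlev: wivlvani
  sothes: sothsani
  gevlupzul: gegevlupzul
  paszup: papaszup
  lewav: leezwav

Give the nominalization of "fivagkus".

"fivagkus" has last vowel 'u'. The stems whose last vowel is 'u' (paszup → papaszup, gevlupzul → gegevlupzul, lowalbun → lolowalbun) repeat the first consonant+vowel as a prefix.
So fivagkus → fifivagkus.

fifivagkus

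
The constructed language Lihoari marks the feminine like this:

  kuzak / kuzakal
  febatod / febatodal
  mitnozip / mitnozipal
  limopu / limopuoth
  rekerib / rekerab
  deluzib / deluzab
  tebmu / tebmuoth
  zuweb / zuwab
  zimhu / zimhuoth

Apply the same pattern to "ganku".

gankuoth

deluzib and mitnozip both have last vowel 'i' yet inflect differently (deluzab, mitnozipal), so the last vowel is not what conditions the rule; the final letter is.
"ganku" ends in -u. The stems ending in -u (limopu → limopuoth, tebmu → tebmuoth, zimhu → zimhuoth) add -oth.
The other patterns: stems ending in -b change the last vowel to 'a'; stems ending in -d, -k or -p add -al.
So ganku → gankuoth.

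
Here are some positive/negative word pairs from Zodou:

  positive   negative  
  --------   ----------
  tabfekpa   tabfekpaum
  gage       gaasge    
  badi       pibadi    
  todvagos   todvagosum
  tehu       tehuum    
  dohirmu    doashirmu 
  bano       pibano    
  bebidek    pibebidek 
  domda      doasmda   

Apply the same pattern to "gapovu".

gaaspovu

tehu and dohirmu both end in -u yet inflect differently (tehuum, doashirmu), so the final letter is not what conditions the rule; the first letter is.
"gapovu" begins with g-. The one such stem in the data (gage → gaasge) inserts -as- after the first vowel (as do dohirmu, domda), so the same rule applies.
The other patterns: stems beginning with b- add the prefix pi-; stems beginning with t- add -um.
So gapovu → gaaspovu.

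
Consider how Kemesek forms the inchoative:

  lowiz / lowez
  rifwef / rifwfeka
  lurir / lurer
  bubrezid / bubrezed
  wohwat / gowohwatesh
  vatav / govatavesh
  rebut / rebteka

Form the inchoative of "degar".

wohwat and rebut both end in -t yet inflect differently (gowohwatesh, rebteka), so the final letter is not what conditions the rule; the last vowel is.
"degar" has last vowel 'a'. The stems whose last vowel is 'a' (vatav → govatavesh, wohwat → gowohwatesh) add go- … -esh around the stem.
The other patterns: stems whose last vowel is 'i' change the last vowel to 'e'; stems whose last vowel is 'e' or 'u' delete the last vowel and add -eka.
So degar → godegaresh.

godegaresh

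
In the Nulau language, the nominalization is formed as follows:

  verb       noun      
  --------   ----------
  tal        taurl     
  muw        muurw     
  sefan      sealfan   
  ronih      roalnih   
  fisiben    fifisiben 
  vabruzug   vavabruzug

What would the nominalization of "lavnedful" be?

lalavnedful

sefan and fisiben both end in -n yet inflect differently (sealfan, fifisiben), so the final letter is not what conditions the rule; the number of vowels is.
"lavnedful" has 3 vowels. The stems with 3 vowels (fisiben → fifisiben, vabruzug → vavabruzug) repeat the first consonant+vowel as a prefix.
The other patterns: stems with 1 vowel insert -ur- after the first vowel; stems with 2 vowels insert -al- after the first vowel.
So lavnedful → lalavnedful.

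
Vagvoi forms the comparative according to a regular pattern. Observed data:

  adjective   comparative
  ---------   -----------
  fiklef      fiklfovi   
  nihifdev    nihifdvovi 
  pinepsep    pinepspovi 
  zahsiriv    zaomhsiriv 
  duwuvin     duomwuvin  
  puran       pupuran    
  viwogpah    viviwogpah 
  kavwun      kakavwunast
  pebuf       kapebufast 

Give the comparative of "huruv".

kahuruvast

"huruv" has last vowel 'u'. The stems whose last vowel is 'u' (kavwun → kakavwunast, pebuf → kapebufast) add ka- … -ast around the stem.
So huruv → kahuruvast.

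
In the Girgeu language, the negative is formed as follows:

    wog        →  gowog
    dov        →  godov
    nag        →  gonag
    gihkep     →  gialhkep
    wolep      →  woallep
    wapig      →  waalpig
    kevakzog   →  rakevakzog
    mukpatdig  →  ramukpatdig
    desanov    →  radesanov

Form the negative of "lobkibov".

wog and wapig both end in -g yet inflect differently (gowog, waalpig), so the final letter is not what conditions the rule; the number of vowels is.
"lobkibov" has 3 vowels. The stems with 3 vowels (kevakzog → rakevakzog, mukpatdig → ramukpatdig, desanov → radesanov) add the prefix ra-.
So lobkibov → ralobkibov.

ralobkibov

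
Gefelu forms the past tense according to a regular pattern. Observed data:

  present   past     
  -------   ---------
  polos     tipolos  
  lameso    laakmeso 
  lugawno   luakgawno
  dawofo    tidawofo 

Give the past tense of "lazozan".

lugawno and dawofo both end in -o yet inflect differently (luakgawno, tidawofo), so the final letter is not what conditions the rule; the first letter is.
"lazozan" begins with l-. The stems beginning with l- (lugawno → luakgawno, lameso → laakmeso) insert -ak- after the first vowel.
The other pattern: stems beginning with d- or p- add the prefix ti-.
So lazozan → laakzozan.

laakzozan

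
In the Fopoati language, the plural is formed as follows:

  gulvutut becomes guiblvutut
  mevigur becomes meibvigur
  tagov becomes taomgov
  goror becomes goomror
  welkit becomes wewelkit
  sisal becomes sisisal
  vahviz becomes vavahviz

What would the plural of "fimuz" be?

"fimuz" has last vowel 'u'. The stems whose last vowel is 'u' (gulvutut → guiblvutut, mevigur → meibvigur) insert -ib- after the first vowel.
So fimuz → fiibmuz.

fiibmuz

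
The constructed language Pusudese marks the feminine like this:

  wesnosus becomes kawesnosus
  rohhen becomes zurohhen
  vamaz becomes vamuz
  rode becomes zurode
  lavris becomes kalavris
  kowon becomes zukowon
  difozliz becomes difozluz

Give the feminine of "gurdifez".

gurdifuz

"gurdifez" ends in -z. The stems ending in -z (difozliz → difozluz, vamaz → vamuz) change the last vowel to 'u'.
So gurdifez → gurdifuz.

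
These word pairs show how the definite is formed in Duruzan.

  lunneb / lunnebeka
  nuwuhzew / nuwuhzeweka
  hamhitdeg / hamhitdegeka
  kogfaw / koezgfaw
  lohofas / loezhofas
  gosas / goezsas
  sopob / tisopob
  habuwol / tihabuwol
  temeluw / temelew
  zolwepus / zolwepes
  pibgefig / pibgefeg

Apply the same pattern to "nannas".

"nannas" has last vowel 'a'. The stems whose last vowel is 'a' (kogfaw → koezgfaw, lohofas → loezhofas, gosas → goezsas) insert -ez- after the first vowel.
So nannas → naeznnas.

naeznnas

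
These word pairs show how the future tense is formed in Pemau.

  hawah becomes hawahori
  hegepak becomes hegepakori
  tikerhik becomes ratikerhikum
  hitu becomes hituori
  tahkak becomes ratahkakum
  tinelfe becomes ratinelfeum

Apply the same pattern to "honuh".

tahkak and hegepak both end in -k yet inflect differently (ratahkakum, hegepakori), so the final letter is not what conditions the rule; the first letter is.
"honuh" begins with h-. The stems beginning with h- (hegepak → hegepakori, hitu → hituori, hawah → hawahori) add -ori.
The other pattern: stems beginning with t- add ra- … -um around the stem.
So honuh → honuhori.

honuhori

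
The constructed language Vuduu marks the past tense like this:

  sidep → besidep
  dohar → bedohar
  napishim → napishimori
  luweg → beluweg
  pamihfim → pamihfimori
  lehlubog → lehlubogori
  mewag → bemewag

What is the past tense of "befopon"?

befoponori

"befopon" has 3 vowels. The stems with 3 vowels (napishim → napishimori, lehlubog → lehlubogori, pamihfim → pamihfimori) add -ori.
The other pattern: stems with 2 vowels add the prefix be-.
So befopon → befoponori.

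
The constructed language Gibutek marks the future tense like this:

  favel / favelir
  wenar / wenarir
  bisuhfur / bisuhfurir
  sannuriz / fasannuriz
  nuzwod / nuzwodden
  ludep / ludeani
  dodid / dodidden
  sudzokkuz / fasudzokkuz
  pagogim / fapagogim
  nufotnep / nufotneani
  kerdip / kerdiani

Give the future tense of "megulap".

sannuriz and kerdip both have last vowel 'i' yet inflect differently (fasannuriz, kerdiani), so the last vowel is not what conditions the rule; the final letter is.
"megulap" ends in -p. The stems ending in -p (nufotnep → nufotneani, ludep → ludeani, kerdip → kerdiani) drop the final letter and add -ani.
The other patterns: stems ending in -m or -z add the prefix fa-; stems ending in -d double the final consonant and add -en; stems ending in -l or -r add -ir.
So megulap → megulaani.

megulaani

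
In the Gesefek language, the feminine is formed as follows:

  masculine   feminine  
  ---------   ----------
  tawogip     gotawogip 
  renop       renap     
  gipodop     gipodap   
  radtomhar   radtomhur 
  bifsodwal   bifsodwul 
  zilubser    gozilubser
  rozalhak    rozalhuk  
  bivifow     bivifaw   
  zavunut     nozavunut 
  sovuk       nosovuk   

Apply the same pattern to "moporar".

rozalhak and sovuk both end in -k yet inflect differently (rozalhuk, nosovuk), so the final letter is not what conditions the rule; the last vowel is.
"moporar" has last vowel 'a'. The stems whose last vowel is 'a' (bifsodwal → bifsodwul, rozalhak → rozalhuk, radtomhar → radtomhur) change the last vowel to 'u'.
So moporar → moporur.

moporur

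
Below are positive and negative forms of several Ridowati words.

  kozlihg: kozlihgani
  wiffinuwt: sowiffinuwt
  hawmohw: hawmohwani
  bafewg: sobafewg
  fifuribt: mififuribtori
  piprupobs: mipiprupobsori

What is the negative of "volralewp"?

bafewg and kozlihg both end in -g yet inflect differently (sobafewg, kozlihgani), so the final letter is not what conditions the rule; the second-to-last letter is.
"volralewp" has second-to-last letter 'w'. The stems whose second-to-last letter is 'w' (wiffinuwt → sowiffinuwt, bafewg → sobafewg) add the prefix so-.
The other patterns: stems whose second-to-last letter is 'h' add -ani; stems whose second-to-last letter is 'b' add mi- … -ori around the stem.
So volralewp → sovolralewp.

sovolralewp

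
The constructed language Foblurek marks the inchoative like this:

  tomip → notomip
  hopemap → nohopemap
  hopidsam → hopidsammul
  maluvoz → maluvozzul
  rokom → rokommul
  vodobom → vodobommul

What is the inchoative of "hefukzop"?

hopemap and hopidsam both have last vowel 'a' yet inflect differently (nohopemap, hopidsammul), so the last vowel is not what conditions the rule; the final letter is.
"hefukzop" ends in -p. The stems ending in -p (tomip → notomip, hopemap → nohopemap) add the prefix no-.
So hefukzop → nohefukzop.

nohefukzop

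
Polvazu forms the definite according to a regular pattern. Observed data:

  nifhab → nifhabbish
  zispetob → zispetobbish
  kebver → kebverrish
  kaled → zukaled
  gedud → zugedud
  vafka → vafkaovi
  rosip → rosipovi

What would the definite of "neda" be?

nedaovi

kebver and kaled both have last vowel 'e' yet inflect differently (kebverrish, zukaled), so the last vowel is not what conditions the rule; the final letter is.
"neda" ends in -a. The one such stem in the data (vafka → vafkaovi) adds -ovi, so the same rule applies.
So neda → nedaovi.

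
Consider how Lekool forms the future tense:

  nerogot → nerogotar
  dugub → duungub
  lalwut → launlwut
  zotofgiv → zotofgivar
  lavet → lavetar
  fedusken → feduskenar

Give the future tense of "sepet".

"sepet" has last vowel 'e'. The stems whose last vowel is 'e' (lavet → lavetar, fedusken → feduskenar) add -ar.
So sepet → sepetar.

sepetar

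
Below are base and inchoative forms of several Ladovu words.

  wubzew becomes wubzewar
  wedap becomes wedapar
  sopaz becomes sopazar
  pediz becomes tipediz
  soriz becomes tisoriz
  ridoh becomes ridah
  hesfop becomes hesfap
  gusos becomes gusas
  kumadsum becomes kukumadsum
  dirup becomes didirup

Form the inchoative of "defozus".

sopaz and pediz both end in -z yet inflect differently (sopazar, tipediz), so the final letter is not what conditions the rule; the last vowel is.
"defozus" has last vowel 'u'. The stems whose last vowel is 'u' (kumadsum → kukumadsum, dirup → didirup) repeat the first consonant+vowel as a prefix.
So defozus → dedefozus.

dedefozus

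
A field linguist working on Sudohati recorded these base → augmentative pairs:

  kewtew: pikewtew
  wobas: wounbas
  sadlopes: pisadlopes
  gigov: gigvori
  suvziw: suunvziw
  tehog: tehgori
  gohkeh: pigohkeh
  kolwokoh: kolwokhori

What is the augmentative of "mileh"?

gohkeh and kolwokoh both end in -h yet inflect differently (pigohkeh, kolwokhori), so the final letter is not what conditions the rule; the last vowel is.
"mileh" has last vowel 'e'. The stems whose last vowel is 'e' (kewtew → pikewtew, gohkeh → pigohkeh, sadlopes → pisadlopes) add the prefix pi-.
The other patterns: stems whose last vowel is 'o' delete the last vowel and add -ori; stems whose last vowel is 'a' or 'i' insert -un- after the first vowel.
So mileh → pimileh.

pimileh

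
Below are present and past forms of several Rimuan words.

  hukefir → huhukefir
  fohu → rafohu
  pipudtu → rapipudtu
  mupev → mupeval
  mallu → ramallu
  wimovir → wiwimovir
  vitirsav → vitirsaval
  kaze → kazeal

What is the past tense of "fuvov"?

mallu and mupev both begin with m- yet inflect differently (ramallu, mupeval), so the first letter is not what conditions the rule; the final letter is.
"fuvov" ends in -v. The stems ending in -v (mupev → mupeval, vitirsav → vitirsaval) add -al.
So fuvov → fuvoval.

fuvoval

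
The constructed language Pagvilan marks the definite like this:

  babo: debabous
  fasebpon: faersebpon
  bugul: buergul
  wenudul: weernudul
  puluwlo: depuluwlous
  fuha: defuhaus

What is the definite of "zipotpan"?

zierpotpan

fasebpon and babo both have last vowel 'o' yet inflect differently (faersebpon, debabous), so the last vowel is not what conditions the rule; whether the stem ends in a vowel or a consonant is.
"zipotpan" ends in a consonant. The stems ending in a consonant (fasebpon → faersebpon, wenudul → weernudul, bugul → buergul) insert -er- after the first vowel.
So zipotpan → zierpotpan.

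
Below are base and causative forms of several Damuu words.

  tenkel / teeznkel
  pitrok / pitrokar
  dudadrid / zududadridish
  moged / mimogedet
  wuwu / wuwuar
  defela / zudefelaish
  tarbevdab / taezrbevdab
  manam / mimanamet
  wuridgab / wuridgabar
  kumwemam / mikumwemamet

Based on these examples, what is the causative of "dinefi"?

zudinefiish

wuridgab and tarbevdab both end in -b yet inflect differently (wuridgabar, taezrbevdab), so the final letter is not what conditions the rule; the first letter is.
"dinefi" begins with d-. The stems beginning with d- (defela → zudefelaish, dudadrid → zududadridish) add zu- … -ish around the stem.
The other patterns: stems beginning with p- or w- add -ar; stems beginning with t- insert -ez- after the first vowel; stems beginning with k- or m- add mi- … -et around the stem.
So dinefi → zudinefiish.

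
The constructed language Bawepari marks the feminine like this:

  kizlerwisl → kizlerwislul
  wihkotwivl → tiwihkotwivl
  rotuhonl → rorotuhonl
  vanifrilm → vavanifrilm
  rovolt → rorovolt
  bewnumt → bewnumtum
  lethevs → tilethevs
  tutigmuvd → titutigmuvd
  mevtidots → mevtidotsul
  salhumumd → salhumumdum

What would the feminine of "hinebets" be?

"hinebets" has second-to-last letter 't'. The one such stem in the data (mevtidots → mevtidotsul) adds -ul, so the same rule applies.
The other patterns: stems whose second-to-last letter is 'm' add -um; stems whose second-to-last letter is 'l' or 'n' repeat the first consonant+vowel as a prefix; stems whose second-to-last letter is 'v' add the prefix ti-.
So hinebets → hinebetsul.

hinebetsul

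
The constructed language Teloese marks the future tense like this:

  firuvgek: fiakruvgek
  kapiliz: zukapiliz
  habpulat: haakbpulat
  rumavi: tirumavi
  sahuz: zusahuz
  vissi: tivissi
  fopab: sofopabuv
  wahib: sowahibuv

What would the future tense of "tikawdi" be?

titikawdi

wahib and kapiliz both have last vowel 'i' yet inflect differently (sowahibuv, zukapiliz), so the last vowel is not what conditions the rule; the final letter is.
"tikawdi" ends in -i. The stems ending in -i (vissi → tivissi, rumavi → tirumavi) add the prefix ti-.
The other patterns: stems ending in -b add so- … -uv around the stem; stems ending in -z add the prefix zu-; stems ending in -k or -t insert -ak- after the first vowel.
So tikawdi → titikawdi.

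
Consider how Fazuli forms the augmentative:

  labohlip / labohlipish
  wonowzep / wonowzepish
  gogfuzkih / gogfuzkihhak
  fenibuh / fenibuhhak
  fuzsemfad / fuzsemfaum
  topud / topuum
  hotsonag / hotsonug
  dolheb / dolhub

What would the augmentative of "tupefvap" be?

labohlip and gogfuzkih both have last vowel 'i' yet inflect differently (labohlipish, gogfuzkihhak), so the last vowel is not what conditions the rule; the final letter is.
"tupefvap" ends in -p. The stems ending in -p (labohlip → labohlipish, wonowzep → wonowzepish) add -ish.
So tupefvap → tupefvapish.

tupefvapish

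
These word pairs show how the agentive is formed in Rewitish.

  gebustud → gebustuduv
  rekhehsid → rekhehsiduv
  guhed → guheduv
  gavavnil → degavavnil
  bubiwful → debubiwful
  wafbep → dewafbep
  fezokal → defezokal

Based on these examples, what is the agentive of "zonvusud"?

rekhehsid and gavavnil both have last vowel 'i' yet inflect differently (rekhehsiduv, degavavnil), so the last vowel is not what conditions the rule; the final letter is.
"zonvusud" ends in -d. The stems ending in -d (gebustud → gebustuduv, rekhehsid → rekhehsiduv, guhed → guheduv) add -uv.
The other pattern: stems ending in -l or -p add the prefix de-.
So zonvusud → zonvusuduv.

zonvusuduv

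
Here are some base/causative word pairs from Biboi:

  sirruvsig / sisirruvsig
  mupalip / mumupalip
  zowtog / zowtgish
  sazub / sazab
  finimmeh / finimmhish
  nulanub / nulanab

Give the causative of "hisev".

hisvish

sirruvsig and zowtog both end in -g yet inflect differently (sisirruvsig, zowtgish), so the final letter is not what conditions the rule; the last vowel is.
"hisev" has last vowel 'e'. The one such stem in the data (finimmeh → finimmhish) deletes the last vowel and adds -ish (as does zowtog), so the same rule applies.
So hisev → hisvish.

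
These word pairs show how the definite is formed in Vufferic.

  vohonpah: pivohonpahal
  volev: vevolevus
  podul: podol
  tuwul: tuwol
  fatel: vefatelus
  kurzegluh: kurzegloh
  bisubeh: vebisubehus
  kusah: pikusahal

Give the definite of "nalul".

nalol

kurzegluh and vohonpah both end in -h yet inflect differently (kurzegloh, pivohonpahal), so the final letter is not what conditions the rule; the last vowel is.
"nalul" has last vowel 'u'. The stems whose last vowel is 'u' (tuwul → tuwol, kurzegluh → kurzegloh, podul → podol) change the last vowel to 'o'.
The other patterns: stems whose last vowel is 'a' add pi- … -al around the stem; stems whose last vowel is 'e' add ve- … -us around the stem.
So nalul → nalol.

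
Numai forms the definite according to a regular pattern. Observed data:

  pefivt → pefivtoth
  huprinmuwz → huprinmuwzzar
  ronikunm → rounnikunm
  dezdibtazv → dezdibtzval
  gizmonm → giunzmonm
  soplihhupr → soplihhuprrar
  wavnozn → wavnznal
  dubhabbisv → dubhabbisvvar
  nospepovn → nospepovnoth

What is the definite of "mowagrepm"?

nospepovn and wavnozn both end in -n yet inflect differently (nospepovnoth, wavnznal), so the final letter is not what conditions the rule; the second-to-last letter is.
"mowagrepm" has second-to-last letter 'p'. The one such stem in the data (soplihhupr → soplihhuprrar) doubles the final consonant and adds -ar (as do dubhabbisv, huprinmuwz), so the same rule applies.
So mowagrepm → mowagrepmmar.

mowagrepmmar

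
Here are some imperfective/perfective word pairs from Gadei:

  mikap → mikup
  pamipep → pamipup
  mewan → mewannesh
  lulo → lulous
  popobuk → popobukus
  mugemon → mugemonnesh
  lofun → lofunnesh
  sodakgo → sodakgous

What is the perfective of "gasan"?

gasannesh

"gasan" ends in -n. The stems ending in -n (lofun → lofunnesh, mewan → mewannesh, mugemon → mugemonnesh) double the final consonant and add -esh.
The other patterns: stems ending in -p change the last vowel to 'u'; stems ending in -k or -o add -us.
So gasan → gasannesh.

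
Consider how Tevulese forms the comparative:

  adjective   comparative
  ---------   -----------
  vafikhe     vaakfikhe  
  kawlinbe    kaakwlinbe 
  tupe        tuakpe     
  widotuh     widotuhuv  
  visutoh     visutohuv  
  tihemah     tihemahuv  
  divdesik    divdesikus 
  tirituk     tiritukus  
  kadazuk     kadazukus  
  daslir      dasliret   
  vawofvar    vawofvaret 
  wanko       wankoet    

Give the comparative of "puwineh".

puwinehuv

widotuh and tirituk both have last vowel 'u' yet inflect differently (widotuhuv, tiritukus), so the last vowel is not what conditions the rule; the final letter is.
"puwineh" ends in -h. The stems ending in -h (widotuh → widotuhuv, visutoh → visutohuv, tihemah → tihemahuv) add -uv.
So puwineh → puwinehuv.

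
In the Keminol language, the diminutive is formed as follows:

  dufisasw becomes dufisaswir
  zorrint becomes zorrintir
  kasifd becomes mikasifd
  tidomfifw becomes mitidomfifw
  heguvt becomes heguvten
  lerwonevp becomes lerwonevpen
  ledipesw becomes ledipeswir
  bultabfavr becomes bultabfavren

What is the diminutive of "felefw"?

"felefw" has second-to-last letter 'f'. The stems whose second-to-last letter is 'f' (kasifd → mikasifd, tidomfifw → mitidomfifw) add the prefix mi-.
The other patterns: stems whose second-to-last letter is 'v' add -en; stems whose second-to-last letter is 'n' or 's' add -ir.
So felefw → mifelefw.

mifelefw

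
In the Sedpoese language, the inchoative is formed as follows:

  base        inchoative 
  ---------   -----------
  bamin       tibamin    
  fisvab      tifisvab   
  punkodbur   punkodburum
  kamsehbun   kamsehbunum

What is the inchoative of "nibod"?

bamin and kamsehbun both end in -n yet inflect differently (tibamin, kamsehbunum), so the final letter is not what conditions the rule; the number of vowels is.
"nibod" has 2 vowels. The stems with 2 vowels (bamin → tibamin, fisvab → tifisvab) add the prefix ti-.
So nibod → tinibod.

tinibod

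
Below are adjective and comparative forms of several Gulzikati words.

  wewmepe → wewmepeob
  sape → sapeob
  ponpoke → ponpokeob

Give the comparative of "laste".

lasteob

Every pair shown (wewmepe → wewmepeob, sape → sapeob, ponpoke → ponpokeob) follows the same rule: add -ob.
So laste → lasteob.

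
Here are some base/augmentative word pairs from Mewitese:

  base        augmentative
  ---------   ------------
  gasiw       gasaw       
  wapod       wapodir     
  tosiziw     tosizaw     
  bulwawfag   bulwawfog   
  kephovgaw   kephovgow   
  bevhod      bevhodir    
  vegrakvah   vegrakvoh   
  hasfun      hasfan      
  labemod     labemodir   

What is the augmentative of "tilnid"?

kephovgaw and gasiw both end in -w yet inflect differently (kephovgow, gasaw), so the final letter is not what conditions the rule; the last vowel is.
"tilnid" has last vowel 'i'. The stems whose last vowel is 'i' (gasiw → gasaw, tosiziw → tosizaw) change the last vowel to 'a'.
The other patterns: stems whose last vowel is 'o' add -ir; stems whose last vowel is 'a' change the last vowel to 'o'.
So tilnid → tilnad.

tilnad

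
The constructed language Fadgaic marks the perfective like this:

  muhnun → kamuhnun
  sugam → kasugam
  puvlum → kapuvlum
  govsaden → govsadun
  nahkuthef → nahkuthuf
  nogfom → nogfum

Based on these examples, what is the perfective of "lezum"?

kalezum

"lezum" has last vowel 'u'. The stems whose last vowel is 'u' (muhnun → kamuhnun, puvlum → kapuvlum) add the prefix ka-.
The other pattern: stems whose last vowel is 'e' or 'o' change the last vowel to 'u'.
So lezum → kalezum.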